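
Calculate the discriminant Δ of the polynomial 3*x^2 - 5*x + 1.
Δ = 13

For a quadratic a x^2 + b x + c the discriminant is Δ = b^2 - 4ac = (-5)^2 - 4*(3)*(1) = 25 - (12) = 13.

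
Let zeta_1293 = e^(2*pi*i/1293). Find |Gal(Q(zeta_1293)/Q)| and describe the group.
|Gal(Q(zeta_1293)/Q)| = phi(1293) = 860; group ≅ (Z/1293Z)^* ≅ Z/2Z × Z/430Z

The n-th cyclotomic polynomial Φ_1293(x) is the minimal polynomial of zeta_1293 over Q and has degree phi(1293) = 860. So Q(zeta_1293) is a degree-860 Galois extension with Galois group (Z/1293Z)^*. By CRT, (Z/1293Z)^* ≅ (Z/3Z)^* × (Z/431Z)^*. Each prime-power unit group is (Z/3Z)^* ≅ Z/2Z; (Z/431Z)^* ≅ Z/430Z. Hence Gal(Q(zeta_1293)/Q) ≅ Z/2Z × Z/430Z.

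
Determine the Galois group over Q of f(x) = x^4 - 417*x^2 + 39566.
Gal(K/Q) = V_4 (Klein four-group, Z/2Z × Z/2Z)

f factors as (x^2 - 146)(x^2 - 271), so the splitting field is K = Q(sqrt(146), sqrt(271)). The elements 146, 271, 39566 are all non-squares in Q, so sqrt(146) and sqrt(271) generate independent quadratic extensions. Thus [K:Q] = 4 and Gal(K/Q) is generated by the two order-2 automorphisms sqrt(146) ↦ -sqrt(146) and sqrt(271) ↦ -sqrt(271), giving V_4.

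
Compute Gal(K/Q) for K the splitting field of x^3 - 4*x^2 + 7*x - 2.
Gal(K/Q) = S_3 (symmetric group of order 6)

Compute the discriminant of x^3 + (-4)*x^2 + (7)*x + (-2): Δ = -200. Since Δ is not a rational square, the Galois group is not contained in A_3; it must be the full S_3 (irreducibility of the cubic rules out anything smaller).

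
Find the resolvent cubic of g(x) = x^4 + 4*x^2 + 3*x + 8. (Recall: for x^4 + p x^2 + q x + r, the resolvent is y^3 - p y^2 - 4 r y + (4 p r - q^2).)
h(y) = y^3 - 4*y^2 - 32*y + 119

Identify coefficients: p = 4, q = 3, r = 8.
Plug into h(y) = y^3 - p y^2 - 4 r y + (4 p r - q^2):
  h(y) = y^3 - (4) y^2 - 4*(8) y + (4*(4)*(8) - (3)^2)
       = y^3 + (-4) y^2 + (-32) y + (119).
Simplifying: h(y) = y^3 - 4*y^2 - 32*y + 119.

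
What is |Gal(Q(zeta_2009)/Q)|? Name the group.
|Gal(Q(zeta_2009)/Q)| = phi(2009) = 1680; group ≅ (Z/2009Z)^* ≅ Z/40Z × Z/42Z

The n-th cyclotomic polynomial Φ_2009(x) is the minimal polynomial of zeta_2009 over Q and has degree phi(2009) = 1680. So Q(zeta_2009) is a degree-1680 Galois extension with Galois group (Z/2009Z)^*. By CRT, (Z/2009Z)^* ≅ (Z/49Z)^* × (Z/41Z)^*. Each prime-power unit group is (Z/49Z)^* ≅ Z/42Z; (Z/41Z)^* ≅ Z/40Z. Hence Gal(Q(zeta_2009)/Q) ≅ Z/40Z × Z/42Z.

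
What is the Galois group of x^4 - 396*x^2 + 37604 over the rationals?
Gal(K/Q) = V_4 (Klein four-group, Z/2Z × Z/2Z)

f factors as (x^2 - 158)(x^2 - 238), so the splitting field is K = Q(sqrt(158), sqrt(238)). The elements 158, 238, 37604 are all non-squares in Q, so sqrt(158) and sqrt(238) generate independent quadratic extensions. Thus [K:Q] = 4 and Gal(K/Q) is generated by the two order-2 automorphisms sqrt(158) ↦ -sqrt(158) and sqrt(238) ↦ -sqrt(238), giving V_4.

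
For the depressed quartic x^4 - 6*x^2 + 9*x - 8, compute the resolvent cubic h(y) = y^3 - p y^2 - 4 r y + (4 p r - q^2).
h(y) = y^3 + 6*y^2 + 32*y + 111

Identify coefficients: p = -6, q = 9, r = -8.
Plug into h(y) = y^3 - p y^2 - 4 r y + (4 p r - q^2):
  h(y) = y^3 - (-6) y^2 - 4*(-8) y + (4*(-6)*(-8) - (9)^2)
       = y^3 + (6) y^2 + (32) y + (111).
Simplifying: h(y) = y^3 + 6*y^2 + 32*y + 111.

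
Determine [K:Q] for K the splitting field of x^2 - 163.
[K:Q] = 2

The polynomial x^2 - 163 is irreducible over Q since 163 is not a perfect square. Its splitting field is Q(sqrt(163)), which has degree 2 over Q.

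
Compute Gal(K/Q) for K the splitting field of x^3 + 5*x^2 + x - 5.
Gal(K/Q) = S_3 (symmetric group of order 6)

Compute the discriminant of x^3 + (5)*x^2 + (1)*x + (-5): Δ = 1396. Since Δ is not a rational square, the Galois group is not contained in A_3; it must be the full S_3 (irreducibility of the cubic rules out anything smaller).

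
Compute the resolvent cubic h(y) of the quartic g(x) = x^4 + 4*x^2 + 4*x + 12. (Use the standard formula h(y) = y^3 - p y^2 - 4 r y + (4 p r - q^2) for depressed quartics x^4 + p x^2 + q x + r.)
h(y) = y^3 - 4*y^2 - 48*y + 176

Identify coefficients: p = 4, q = 4, r = 12.
Plug into h(y) = y^3 - p y^2 - 4 r y + (4 p r - q^2):
  h(y) = y^3 - (4) y^2 - 4*(12) y + (4*(4)*(12) - (4)^2)
       = y^3 + (-4) y^2 + (-48) y + (176).
Simplifying: h(y) = y^3 - 4*y^2 - 48*y + 176.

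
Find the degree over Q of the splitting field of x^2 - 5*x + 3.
[K:Q] = 2

The discriminant of x^2 + (-5)*x + (3) is b^2 - 4c = 25 - (12) = 13. Since 13 is not a perfect square in Q, the polynomial is irreducible over Q. Its two roots generate a degree-2 extension, so [K:Q] = 2.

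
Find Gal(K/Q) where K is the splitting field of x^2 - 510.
Gal(K/Q) = Z/2Z (cyclic of order 2)

x^2 - 510 is irreducible over Q since 510 is not a rational square. The splitting field Q(sqrt(510)) has degree 2 over Q, and its unique nontrivial automorphism is sqrt(510) ↦ -sqrt(510). Hence Gal(Q(sqrt(510))/Q) = Z/2Z.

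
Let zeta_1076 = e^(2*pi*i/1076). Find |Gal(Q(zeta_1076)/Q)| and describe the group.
|Gal(Q(zeta_1076)/Q)| = phi(1076) = 536; group ≅ (Z/1076Z)^* ≅ Z/2Z × Z/268Z

The n-th cyclotomic polynomial Φ_1076(x) is the minimal polynomial of zeta_1076 over Q and has degree phi(1076) = 536. So Q(zeta_1076) is a degree-536 Galois extension with Galois group (Z/1076Z)^*. By CRT, (Z/1076Z)^* ≅ (Z/4Z)^* × (Z/269Z)^*. Each prime-power unit group is (Z/4Z)^* ≅ Z/2Z; (Z/269Z)^* ≅ Z/268Z. Hence Gal(Q(zeta_1076)/Q) ≅ Z/2Z × Z/268Z.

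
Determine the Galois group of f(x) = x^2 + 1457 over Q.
Gal(K/Q) = Z/2Z (cyclic of order 2)

x^2 + 1457 is irreducible over Q since -1457 is not a rational square. The splitting field Q(sqrt(-1457)) has degree 2 over Q, and its unique nontrivial automorphism is sqrt(-1457) ↦ -sqrt(-1457). Hence Gal(Q(sqrt(-1457))/Q) = Z/2Z.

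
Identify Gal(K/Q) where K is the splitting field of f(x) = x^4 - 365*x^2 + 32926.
Gal(K/Q) = V_4 (Klein four-group, Z/2Z × Z/2Z)

f factors as (x^2 - 163)(x^2 - 202), so the splitting field is K = Q(sqrt(163), sqrt(202)). The elements 163, 202, 32926 are all non-squares in Q, so sqrt(163) and sqrt(202) generate independent quadratic extensions. Thus [K:Q] = 4 and Gal(K/Q) is generated by the two order-2 automorphisms sqrt(163) ↦ -sqrt(163) and sqrt(202) ↦ -sqrt(202), giving V_4.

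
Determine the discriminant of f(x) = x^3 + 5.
Δ = -675

For a depressed cubic x^3 + p x + q the discriminant is Δ = -4 p^3 - 27 q^2 = -4*(0)^3 - 27*(5)^2 = 0 - 675 = -675.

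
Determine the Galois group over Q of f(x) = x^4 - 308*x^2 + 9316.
Gal(K/Q) = V_4 (Klein four-group, Z/2Z × Z/2Z)

f factors as (x^2 - 34)(x^2 - 274), so the splitting field is K = Q(sqrt(34), sqrt(274)). The elements 34, 274, 9316 are all non-squares in Q, so sqrt(34) and sqrt(274) generate independent quadratic extensions. Thus [K:Q] = 4 and Gal(K/Q) is generated by the two order-2 automorphisms sqrt(34) ↦ -sqrt(34) and sqrt(274) ↦ -sqrt(274), giving V_4.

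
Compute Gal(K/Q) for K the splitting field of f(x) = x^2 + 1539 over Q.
Gal(K/Q) = Z/2Z (cyclic of order 2)

x^2 + 1539 is irreducible over Q since -1539 is not a rational square. The splitting field Q(sqrt(-1539)) has degree 2 over Q, and its unique nontrivial automorphism is sqrt(-1539) ↦ -sqrt(-1539). Hence Gal(Q(sqrt(-1539))/Q) = Z/2Z.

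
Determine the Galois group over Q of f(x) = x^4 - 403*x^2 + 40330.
Gal(K/Q) = V_4 (Klein four-group, Z/2Z × Z/2Z)

f factors as (x^2 - 218)(x^2 - 185), so the splitting field is K = Q(sqrt(218), sqrt(185)). The elements 218, 185, 40330 are all non-squares in Q, so sqrt(218) and sqrt(185) generate independent quadratic extensions. Thus [K:Q] = 4 and Gal(K/Q) is generated by the two order-2 automorphisms sqrt(218) ↦ -sqrt(218) and sqrt(185) ↦ -sqrt(185), giving V_4.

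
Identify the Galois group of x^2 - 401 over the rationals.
Gal(K/Q) = Z/2Z (cyclic of order 2)

x^2 - 401 is irreducible over Q since 401 is not a rational square. The splitting field Q(sqrt(401)) has degree 2 over Q, and its unique nontrivial automorphism is sqrt(401) ↦ -sqrt(401). Hence Gal(Q(sqrt(401))/Q) = Z/2Z.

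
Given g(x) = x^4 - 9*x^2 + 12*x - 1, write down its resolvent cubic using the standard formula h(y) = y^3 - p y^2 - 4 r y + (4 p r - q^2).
h(y) = y^3 + 9*y^2 + 4*y - 108

Identify coefficients: p = -9, q = 12, r = -1.
Plug into h(y) = y^3 - p y^2 - 4 r y + (4 p r - q^2):
  h(y) = y^3 - (-9) y^2 - 4*(-1) y + (4*(-9)*(-1) - (12)^2)
       = y^3 + (9) y^2 + (4) y + (-108).
Simplifying: h(y) = y^3 + 9*y^2 + 4*y - 108.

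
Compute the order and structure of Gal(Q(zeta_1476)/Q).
|Gal(Q(zeta_1476)/Q)| = phi(1476) = 480; group ≅ (Z/1476Z)^* ≅ Z/2Z × Z/6Z × Z/40Z

The n-th cyclotomic polynomial Φ_1476(x) is the minimal polynomial of zeta_1476 over Q and has degree phi(1476) = 480. So Q(zeta_1476) is a degree-480 Galois extension with Galois group (Z/1476Z)^*. By CRT, (Z/1476Z)^* ≅ (Z/4Z)^* × (Z/9Z)^* × (Z/41Z)^*. Each prime-power unit group is (Z/4Z)^* ≅ Z/2Z; (Z/9Z)^* ≅ Z/6Z; (Z/41Z)^* ≅ Z/40Z. Hence Gal(Q(zeta_1476)/Q) ≅ Z/2Z × Z/6Z × Z/40Z.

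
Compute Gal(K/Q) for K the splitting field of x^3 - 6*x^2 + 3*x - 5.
Gal(K/Q) = S_3 (symmetric group of order 6)

Compute the discriminant of x^3 + (-6)*x^2 + (3)*x + (-5): Δ = -3159. Since Δ is not a rational square, the Galois group is not contained in A_3; it must be the full S_3 (irreducibility of the cubic rules out anything smaller).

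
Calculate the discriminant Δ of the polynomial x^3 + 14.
Δ = -5292

For a depressed cubic x^3 + p x + q the discriminant is Δ = -4 p^3 - 27 q^2 = -4*(0)^3 - 27*(14)^2 = 0 - 5292 = -5292.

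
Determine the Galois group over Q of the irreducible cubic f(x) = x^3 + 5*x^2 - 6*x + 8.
Gal(K/Q) = S_3 (symmetric group of order 6)

Compute the discriminant of x^3 + (5)*x^2 + (-6)*x + (8): Δ = -8284. Since Δ is not a rational square, the Galois group is not contained in A_3; it must be the full S_3 (irreducibility of the cubic rules out anything smaller).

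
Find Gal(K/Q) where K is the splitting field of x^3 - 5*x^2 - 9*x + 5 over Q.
Gal(K/Q) = A_3 (cyclic of order 3)

Compute the discriminant of x^3 + (-5)*x^2 + (-9)*x + (5): Δ = 10816. Since Δ is a perfect square (Δ = 104^2), the Galois group is contained in A_3. Irreducibility forces the group to be transitive on three roots, so Gal = A_3.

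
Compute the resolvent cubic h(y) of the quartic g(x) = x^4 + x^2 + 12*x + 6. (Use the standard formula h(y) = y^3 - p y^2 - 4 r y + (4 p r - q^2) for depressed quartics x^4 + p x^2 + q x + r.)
h(y) = y^3 - y^2 - 24*y - 120

Identify coefficients: p = 1, q = 12, r = 6.
Plug into h(y) = y^3 - p y^2 - 4 r y + (4 p r - q^2):
  h(y) = y^3 - (1) y^2 - 4*(6) y + (4*(1)*(6) - (12)^2)
       = y^3 + (-1) y^2 + (-24) y + (-120).
Simplifying: h(y) = y^3 - y^2 - 24*y - 120.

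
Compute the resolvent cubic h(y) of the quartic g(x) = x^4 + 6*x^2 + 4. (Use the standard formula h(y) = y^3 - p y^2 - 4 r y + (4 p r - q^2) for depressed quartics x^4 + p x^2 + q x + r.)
h(y) = y^3 - 6*y^2 - 16*y + 96

Identify coefficients: p = 6, q = 0, r = 4.
Plug into h(y) = y^3 - p y^2 - 4 r y + (4 p r - q^2):
  h(y) = y^3 - (6) y^2 - 4*(4) y + (4*(6)*(4) - (0)^2)
       = y^3 + (-6) y^2 + (-16) y + (96).
Simplifying: h(y) = y^3 - 6*y^2 - 16*y + 96.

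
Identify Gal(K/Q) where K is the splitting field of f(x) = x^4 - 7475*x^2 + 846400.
Gal(K/Q) = Z/2Z (cyclic of order 2)

f factors as (x^2 - 115)(x^2 - 7360), so the splitting field is K = Q(sqrt(115), sqrt(7360)). The squarefree part of 115 is 115 and the squarefree part of 7360 is also 115, so sqrt(115) and sqrt(7360) are both rational multiples of sqrt(115). Hence Q(sqrt(115)) = Q(sqrt(7360)) = Q(sqrt(115)), and the splitting field collapses to a single degree-2 extension with Galois group Z/2Z.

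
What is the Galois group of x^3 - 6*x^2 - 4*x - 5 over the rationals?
Gal(K/Q) = S_3 (symmetric group of order 6)

Compute the discriminant of x^3 + (-6)*x^2 + (-4)*x + (-5): Δ = -6323. Since Δ is not a rational square, the Galois group is not contained in A_3; it must be the full S_3 (irreducibility of the cubic rules out anything smaller).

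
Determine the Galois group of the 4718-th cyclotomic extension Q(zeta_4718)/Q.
|Gal(Q(zeta_4718)/Q)| = phi(4718) = 2016; group ≅ (Z/4718Z)^* ≅ Z/6Z × Z/336Z

The n-th cyclotomic polynomial Φ_4718(x) is the minimal polynomial of zeta_4718 over Q and has degree phi(4718) = 2016. So Q(zeta_4718) is a degree-2016 Galois extension with Galois group (Z/4718Z)^*. By CRT, (Z/4718Z)^* ≅ (Z/2Z)^* × (Z/7Z)^* × (Z/337Z)^*. Each prime-power unit group is (Z/2Z)^* ≅ trivial group (order 1); (Z/7Z)^* ≅ Z/6Z; (Z/337Z)^* ≅ Z/336Z. Hence Gal(Q(zeta_4718)/Q) ≅ Z/6Z × Z/336Z.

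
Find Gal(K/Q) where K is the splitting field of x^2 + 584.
Gal(K/Q) = Z/2Z (cyclic of order 2)

x^2 + 584 is irreducible over Q since -584 is not a rational square. The splitting field Q(sqrt(-584)) has degree 2 over Q, and its unique nontrivial automorphism is sqrt(-584) ↦ -sqrt(-584). Hence Gal(Q(sqrt(-584))/Q) = Z/2Z.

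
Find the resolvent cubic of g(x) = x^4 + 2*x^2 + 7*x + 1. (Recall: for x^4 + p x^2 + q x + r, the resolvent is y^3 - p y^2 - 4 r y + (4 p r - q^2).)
h(y) = y^3 - 2*y^2 - 4*y - 41

Identify coefficients: p = 2, q = 7, r = 1.
Plug into h(y) = y^3 - p y^2 - 4 r y + (4 p r - q^2):
  h(y) = y^3 - (2) y^2 - 4*(1) y + (4*(2)*(1) - (7)^2)
       = y^3 + (-2) y^2 + (-4) y + (-41).
Simplifying: h(y) = y^3 - 2*y^2 - 4*y - 41.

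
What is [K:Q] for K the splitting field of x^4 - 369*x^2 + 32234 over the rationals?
[K:Q] = 4

f factors as (x^2 - 142)(x^2 - 227); the splitting field is K = Q(sqrt(142), sqrt(227)). Since 142, 227, and 32234 are all non-squares in Q, the three subfields Q(sqrt(142)), Q(sqrt(227)), Q(sqrt(32234)) are distinct degree-2 extensions, so [K:Q] = 4 (Klein four Galois group).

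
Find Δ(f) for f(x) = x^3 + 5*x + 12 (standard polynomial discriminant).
Δ = -4388

For a depressed cubic x^3 + p x + q the discriminant is Δ = -4 p^3 - 27 q^2 = -4*(5)^3 - 27*(12)^2 = -500 - 3888 = -4388.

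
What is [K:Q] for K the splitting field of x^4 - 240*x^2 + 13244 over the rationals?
[K:Q] = 4

f factors as (x^2 - 154)(x^2 - 86); the splitting field is K = Q(sqrt(154), sqrt(86)). Since 154, 86, and 13244 are all non-squares in Q, the three subfields Q(sqrt(154)), Q(sqrt(86)), Q(sqrt(13244)) are distinct degree-2 extensions, so [K:Q] = 4 (Klein four Galois group).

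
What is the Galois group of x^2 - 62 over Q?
Gal(K/Q) = Z/2Z (cyclic of order 2)

x^2 - 62 is irreducible over Q since 62 is not a rational square. The splitting field Q(sqrt(62)) has degree 2 over Q, and its unique nontrivial automorphism is sqrt(62) ↦ -sqrt(62). Hence Gal(Q(sqrt(62))/Q) = Z/2Z.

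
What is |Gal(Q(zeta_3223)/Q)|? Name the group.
|Gal(Q(zeta_3223)/Q)| = phi(3223) = 2920; group ≅ (Z/3223Z)^* ≅ Z/10Z × Z/292Z

The n-th cyclotomic polynomial Φ_3223(x) is the minimal polynomial of zeta_3223 over Q and has degree phi(3223) = 2920. So Q(zeta_3223) is a degree-2920 Galois extension with Galois group (Z/3223Z)^*. By CRT, (Z/3223Z)^* ≅ (Z/11Z)^* × (Z/293Z)^*. Each prime-power unit group is (Z/11Z)^* ≅ Z/10Z; (Z/293Z)^* ≅ Z/292Z. Hence Gal(Q(zeta_3223)/Q) ≅ Z/10Z × Z/292Z.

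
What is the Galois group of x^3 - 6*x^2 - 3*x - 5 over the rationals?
Gal(K/Q) = S_3 (symmetric group of order 6)

Compute the discriminant of x^3 + (-6)*x^2 + (-3)*x + (-5): Δ = -6183. Since Δ is not a rational square, the Galois group is not contained in A_3; it must be the full S_3 (irreducibility of the cubic rules out anything smaller).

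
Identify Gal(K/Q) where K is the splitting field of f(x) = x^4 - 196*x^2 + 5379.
Gal(K/Q) = V_4 (Klein four-group, Z/2Z × Z/2Z)

f factors as (x^2 - 163)(x^2 - 33), so the splitting field is K = Q(sqrt(163), sqrt(33)). The elements 163, 33, 5379 are all non-squares in Q, so sqrt(163) and sqrt(33) generate independent quadratic extensions. Thus [K:Q] = 4 and Gal(K/Q) is generated by the two order-2 automorphisms sqrt(163) ↦ -sqrt(163) and sqrt(33) ↦ -sqrt(33), giving V_4.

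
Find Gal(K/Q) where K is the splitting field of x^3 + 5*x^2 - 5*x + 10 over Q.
Gal(K/Q) = S_3 (symmetric group of order 6)

Compute the discriminant of x^3 + (5)*x^2 + (-5)*x + (10): Δ = -11075. Since Δ is not a rational square, the Galois group is not contained in A_3; it must be the full S_3 (irreducibility of the cubic rules out anything smaller).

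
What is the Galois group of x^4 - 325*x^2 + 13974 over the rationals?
Gal(K/Q) = V_4 (Klein four-group, Z/2Z × Z/2Z)

f factors as (x^2 - 274)(x^2 - 51), so the splitting field is K = Q(sqrt(274), sqrt(51)). The elements 274, 51, 13974 are all non-squares in Q, so sqrt(274) and sqrt(51) generate independent quadratic extensions. Thus [K:Q] = 4 and Gal(K/Q) is generated by the two order-2 automorphisms sqrt(274) ↦ -sqrt(274) and sqrt(51) ↦ -sqrt(51), giving V_4.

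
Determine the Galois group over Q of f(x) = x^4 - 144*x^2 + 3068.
Gal(K/Q) = V_4 (Klein four-group, Z/2Z × Z/2Z)

f factors as (x^2 - 26)(x^2 - 118), so the splitting field is K = Q(sqrt(26), sqrt(118)). The elements 26, 118, 3068 are all non-squares in Q, so sqrt(26) and sqrt(118) generate independent quadratic extensions. Thus [K:Q] = 4 and Gal(K/Q) is generated by the two order-2 automorphisms sqrt(26) ↦ -sqrt(26) and sqrt(118) ↦ -sqrt(118), giving V_4.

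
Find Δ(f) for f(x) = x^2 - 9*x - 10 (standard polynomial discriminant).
Δ = 121

For a quadratic a x^2 + b x + c the discriminant is Δ = b^2 - 4ac = (-9)^2 - 4*(1)*(-10) = 81 - (-40) = 121.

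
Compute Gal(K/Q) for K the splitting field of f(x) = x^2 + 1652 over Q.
Gal(K/Q) = Z/2Z (cyclic of order 2)

x^2 + 1652 is irreducible over Q since -1652 is not a rational square. The splitting field Q(sqrt(-1652)) has degree 2 over Q, and its unique nontrivial automorphism is sqrt(-1652) ↦ -sqrt(-1652). Hence Gal(Q(sqrt(-1652))/Q) = Z/2Z.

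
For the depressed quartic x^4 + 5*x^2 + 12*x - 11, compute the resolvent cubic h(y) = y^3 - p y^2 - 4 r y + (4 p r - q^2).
h(y) = y^3 - 5*y^2 + 44*y - 364

Identify coefficients: p = 5, q = 12, r = -11.
Plug into h(y) = y^3 - p y^2 - 4 r y + (4 p r - q^2):
  h(y) = y^3 - (5) y^2 - 4*(-11) y + (4*(5)*(-11) - (12)^2)
       = y^3 + (-5) y^2 + (44) y + (-364).
Simplifying: h(y) = y^3 - 5*y^2 + 44*y - 364.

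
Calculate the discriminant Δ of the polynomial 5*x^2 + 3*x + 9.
Δ = -171

For a quadratic a x^2 + b x + c the discriminant is Δ = b^2 - 4ac = (3)^2 - 4*(5)*(9) = 9 - (180) = -171.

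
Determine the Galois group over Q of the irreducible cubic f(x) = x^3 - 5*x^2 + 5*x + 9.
Gal(K/Q) = S_3 (symmetric group of order 6)

Compute the discriminant of x^3 + (-5)*x^2 + (5)*x + (9): Δ = -1612. Since Δ is not a rational square, the Galois group is not contained in A_3; it must be the full S_3 (irreducibility of the cubic rules out anything smaller).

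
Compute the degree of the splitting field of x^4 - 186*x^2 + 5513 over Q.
[K:Q] = 4

f factors as (x^2 - 149)(x^2 - 37); the splitting field is K = Q(sqrt(149), sqrt(37)). Since 149, 37, and 5513 are all non-squares in Q, the three subfields Q(sqrt(149)), Q(sqrt(37)), Q(sqrt(5513)) are distinct degree-2 extensions, so [K:Q] = 4 (Klein four Galois group).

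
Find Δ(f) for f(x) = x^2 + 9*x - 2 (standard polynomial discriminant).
Δ = 89

For a quadratic a x^2 + b x + c the discriminant is Δ = b^2 - 4ac = (9)^2 - 4*(1)*(-2) = 81 - (-8) = 89.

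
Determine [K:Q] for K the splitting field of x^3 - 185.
[K:Q] = 6

x^3 - 185 has one real root r = 185^(1/3) and two complex roots r*zeta_3, r*zeta_3^2 where zeta_3 = e^(2*pi*i/3). The splitting field is Q(r, zeta_3). [Q(r):Q] = 3 and [Q(zeta_3):Q] = 2 with gcd = 1, so [Q(r, zeta_3):Q] = 3 * 2 = 6.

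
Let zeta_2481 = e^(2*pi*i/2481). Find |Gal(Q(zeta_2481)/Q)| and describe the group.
|Gal(Q(zeta_2481)/Q)| = phi(2481) = 1652; group ≅ (Z/2481Z)^* ≅ Z/2Z × Z/826Z

The n-th cyclotomic polynomial Φ_2481(x) is the minimal polynomial of zeta_2481 over Q and has degree phi(2481) = 1652. So Q(zeta_2481) is a degree-1652 Galois extension with Galois group (Z/2481Z)^*. By CRT, (Z/2481Z)^* ≅ (Z/3Z)^* × (Z/827Z)^*. Each prime-power unit group is (Z/3Z)^* ≅ Z/2Z; (Z/827Z)^* ≅ Z/826Z. Hence Gal(Q(zeta_2481)/Q) ≅ Z/2Z × Z/826Z.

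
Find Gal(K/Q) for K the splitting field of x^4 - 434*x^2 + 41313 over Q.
Gal(K/Q) = V_4 (Klein four-group, Z/2Z × Z/2Z)

f factors as (x^2 - 141)(x^2 - 293), so the splitting field is K = Q(sqrt(141), sqrt(293)). The elements 141, 293, 41313 are all non-squares in Q, so sqrt(141) and sqrt(293) generate independent quadratic extensions. Thus [K:Q] = 4 and Gal(K/Q) is generated by the two order-2 automorphisms sqrt(141) ↦ -sqrt(141) and sqrt(293) ↦ -sqrt(293), giving V_4.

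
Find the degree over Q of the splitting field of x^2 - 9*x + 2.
[K:Q] = 2

The discriminant of x^2 + (-9)*x + (2) is b^2 - 4c = 81 - (8) = 73. Since 73 is not a perfect square in Q, the polynomial is irreducible over Q. Its two roots generate a degree-2 extension, so [K:Q] = 2.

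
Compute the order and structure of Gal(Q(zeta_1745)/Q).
|Gal(Q(zeta_1745)/Q)| = phi(1745) = 1392; group ≅ (Z/1745Z)^* ≅ Z/4Z × Z/348Z

The n-th cyclotomic polynomial Φ_1745(x) is the minimal polynomial of zeta_1745 over Q and has degree phi(1745) = 1392. So Q(zeta_1745) is a degree-1392 Galois extension with Galois group (Z/1745Z)^*. By CRT, (Z/1745Z)^* ≅ (Z/5Z)^* × (Z/349Z)^*. Each prime-power unit group is (Z/5Z)^* ≅ Z/4Z; (Z/349Z)^* ≅ Z/348Z. Hence Gal(Q(zeta_1745)/Q) ≅ Z/4Z × Z/348Z.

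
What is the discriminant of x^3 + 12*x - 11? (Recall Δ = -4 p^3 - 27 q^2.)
Δ = -10179

For a depressed cubic x^3 + p x + q the discriminant is Δ = -4 p^3 - 27 q^2 = -4*(12)^3 - 27*(-11)^2 = -6912 - 3267 = -10179.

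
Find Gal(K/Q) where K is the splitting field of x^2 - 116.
Gal(K/Q) = Z/2Z (cyclic of order 2)

x^2 - 116 is irreducible over Q since 116 is not a rational square. The splitting field Q(sqrt(116)) has degree 2 over Q, and its unique nontrivial automorphism is sqrt(116) ↦ -sqrt(116). Hence Gal(Q(sqrt(116))/Q) = Z/2Z.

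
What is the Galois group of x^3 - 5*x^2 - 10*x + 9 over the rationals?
Gal(K/Q) = S_3 (symmetric group of order 6)

Compute the discriminant of x^3 + (-5)*x^2 + (-10)*x + (9): Δ = 16913. Since Δ is not a rational square, the Galois group is not contained in A_3; it must be the full S_3 (irreducibility of the cubic rules out anything smaller).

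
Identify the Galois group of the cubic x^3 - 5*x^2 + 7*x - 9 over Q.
Gal(K/Q) = S_3 (symmetric group of order 6)

Compute the discriminant of x^3 + (-5)*x^2 + (7)*x + (-9): Δ = -1164. Since Δ is not a rational square, the Galois group is not contained in A_3; it must be the full S_3 (irreducibility of the cubic rules out anything smaller).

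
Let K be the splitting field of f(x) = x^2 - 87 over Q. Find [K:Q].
[K:Q] = 2

The polynomial x^2 - 87 is irreducible over Q since 87 is not a perfect square. Its splitting field is Q(sqrt(87)), which has degree 2 over Q.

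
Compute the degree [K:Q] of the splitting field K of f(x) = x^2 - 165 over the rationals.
[K:Q] = 2

The polynomial x^2 - 165 is irreducible over Q since 165 is not a perfect square. Its splitting field is Q(sqrt(165)), which has degree 2 over Q.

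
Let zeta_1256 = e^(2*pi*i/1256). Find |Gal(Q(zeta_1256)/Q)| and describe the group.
|Gal(Q(zeta_1256)/Q)| = phi(1256) = 624; group ≅ (Z/1256Z)^* ≅ Z/2Z × Z/2Z × Z/156Z

The n-th cyclotomic polynomial Φ_1256(x) is the minimal polynomial of zeta_1256 over Q and has degree phi(1256) = 624. So Q(zeta_1256) is a degree-624 Galois extension with Galois group (Z/1256Z)^*. By CRT, (Z/1256Z)^* ≅ (Z/8Z)^* × (Z/157Z)^*. Each prime-power unit group is (Z/8Z)^* ≅ Z/2Z × Z/2Z; (Z/157Z)^* ≅ Z/156Z. Hence Gal(Q(zeta_1256)/Q) ≅ Z/2Z × Z/2Z × Z/156Z.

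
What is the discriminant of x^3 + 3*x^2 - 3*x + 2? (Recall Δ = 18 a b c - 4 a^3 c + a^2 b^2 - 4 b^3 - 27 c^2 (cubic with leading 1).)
Δ = -459

For x^3 + a x^2 + b x + c the discriminant is Δ = 18 a b c - 4 a^3 c + a^2 b^2 - 4 b^3 - 27 c^2.
Plug a = 3, b = -3, c = 2:
  18*(3)*(-3)*(2) - 4*(3)^3*(2) + (3)^2*(-3)^2 - 4*(-3)^3 - 27*(2)^2
  = -324 + (-216) + 81 + (108) + (-108)
  = -459.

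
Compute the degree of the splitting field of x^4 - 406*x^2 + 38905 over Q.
[K:Q] = 4

f factors as (x^2 - 251)(x^2 - 155); the splitting field is K = Q(sqrt(251), sqrt(155)). Since 251, 155, and 38905 are all non-squares in Q, the three subfields Q(sqrt(251)), Q(sqrt(155)), Q(sqrt(38905)) are distinct degree-2 extensions, so [K:Q] = 4 (Klein four Galois group).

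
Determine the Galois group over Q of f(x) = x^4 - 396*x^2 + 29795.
Gal(K/Q) = V_4 (Klein four-group, Z/2Z × Z/2Z)

f factors as (x^2 - 101)(x^2 - 295), so the splitting field is K = Q(sqrt(101), sqrt(295)). The elements 101, 295, 29795 are all non-squares in Q, so sqrt(101) and sqrt(295) generate independent quadratic extensions. Thus [K:Q] = 4 and Gal(K/Q) is generated by the two order-2 automorphisms sqrt(101) ↦ -sqrt(101) and sqrt(295) ↦ -sqrt(295), giving V_4.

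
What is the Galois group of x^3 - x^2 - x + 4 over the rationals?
Gal(K/Q) = S_3 (symmetric group of order 6)

Compute the discriminant of x^3 + (-1)*x^2 + (-1)*x + (4): Δ = -339. Since Δ is not a rational square, the Galois group is not contained in A_3; it must be the full S_3 (irreducibility of the cubic rules out anything smaller).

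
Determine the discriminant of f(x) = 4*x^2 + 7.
Δ = -112

For a quadratic a x^2 + b x + c the discriminant is Δ = b^2 - 4ac = (0)^2 - 4*(4)*(7) = 0 - (112) = -112.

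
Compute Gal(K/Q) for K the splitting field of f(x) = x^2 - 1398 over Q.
Gal(K/Q) = Z/2Z (cyclic of order 2)

x^2 - 1398 is irreducible over Q since 1398 is not a rational square. The splitting field Q(sqrt(1398)) has degree 2 over Q, and its unique nontrivial automorphism is sqrt(1398) ↦ -sqrt(1398). Hence Gal(Q(sqrt(1398))/Q) = Z/2Z.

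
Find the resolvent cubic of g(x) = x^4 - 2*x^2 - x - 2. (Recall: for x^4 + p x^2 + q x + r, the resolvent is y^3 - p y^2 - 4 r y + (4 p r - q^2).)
h(y) = y^3 + 2*y^2 + 8*y + 15

Identify coefficients: p = -2, q = -1, r = -2.
Plug into h(y) = y^3 - p y^2 - 4 r y + (4 p r - q^2):
  h(y) = y^3 - (-2) y^2 - 4*(-2) y + (4*(-2)*(-2) - (-1)^2)
       = y^3 + (2) y^2 + (8) y + (15).
Simplifying: h(y) = y^3 + 2*y^2 + 8*y + 15.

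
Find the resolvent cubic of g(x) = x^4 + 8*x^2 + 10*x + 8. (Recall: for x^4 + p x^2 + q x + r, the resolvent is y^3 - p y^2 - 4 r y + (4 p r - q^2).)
h(y) = y^3 - 8*y^2 - 32*y + 156

Identify coefficients: p = 8, q = 10, r = 8.
Plug into h(y) = y^3 - p y^2 - 4 r y + (4 p r - q^2):
  h(y) = y^3 - (8) y^2 - 4*(8) y + (4*(8)*(8) - (10)^2)
       = y^3 + (-8) y^2 + (-32) y + (156).
Simplifying: h(y) = y^3 - 8*y^2 - 32*y + 156.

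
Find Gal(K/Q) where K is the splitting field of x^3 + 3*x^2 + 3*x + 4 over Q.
Gal(K/Q) = S_3 (symmetric group of order 6)

Compute the discriminant of x^3 + (3)*x^2 + (3)*x + (4): Δ = -243. Since Δ is not a rational square, the Galois group is not contained in A_3; it must be the full S_3 (irreducibility of the cubic rules out anything smaller).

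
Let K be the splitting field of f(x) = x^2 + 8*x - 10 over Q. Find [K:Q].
[K:Q] = 2

The discriminant of x^2 + (8)*x + (-10) is b^2 - 4c = 64 - (-40) = 104. Since 104 is not a perfect square in Q, the polynomial is irreducible over Q. Its two roots generate a degree-2 extension, so [K:Q] = 2.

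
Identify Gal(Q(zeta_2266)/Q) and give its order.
|Gal(Q(zeta_2266)/Q)| = phi(2266) = 1020; group ≅ (Z/2266Z)^* ≅ Z/10Z × Z/102Z

The n-th cyclotomic polynomial Φ_2266(x) is the minimal polynomial of zeta_2266 over Q and has degree phi(2266) = 1020. So Q(zeta_2266) is a degree-1020 Galois extension with Galois group (Z/2266Z)^*. By CRT, (Z/2266Z)^* ≅ (Z/2Z)^* × (Z/11Z)^* × (Z/103Z)^*. Each prime-power unit group is (Z/2Z)^* ≅ trivial group (order 1); (Z/11Z)^* ≅ Z/10Z; (Z/103Z)^* ≅ Z/102Z. Hence Gal(Q(zeta_2266)/Q) ≅ Z/10Z × Z/102Z.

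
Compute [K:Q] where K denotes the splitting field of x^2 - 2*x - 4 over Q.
[K:Q] = 2

The discriminant of x^2 + (-2)*x + (-4) is b^2 - 4c = 4 - (-16) = 20. Since 20 is not a perfect square in Q, the polynomial is irreducible over Q. Its two roots generate a degree-2 extension, so [K:Q] = 2.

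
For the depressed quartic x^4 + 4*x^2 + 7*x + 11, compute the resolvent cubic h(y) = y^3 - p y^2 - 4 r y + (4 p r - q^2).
h(y) = y^3 - 4*y^2 - 44*y + 127

Identify coefficients: p = 4, q = 7, r = 11.
Plug into h(y) = y^3 - p y^2 - 4 r y + (4 p r - q^2):
  h(y) = y^3 - (4) y^2 - 4*(11) y + (4*(4)*(11) - (7)^2)
       = y^3 + (-4) y^2 + (-44) y + (127).
Simplifying: h(y) = y^3 - 4*y^2 - 44*y + 127.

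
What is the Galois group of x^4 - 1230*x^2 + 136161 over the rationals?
Gal(K/Q) = Z/2Z (cyclic of order 2)

f factors as (x^2 - 1107)(x^2 - 123), so the splitting field is K = Q(sqrt(1107), sqrt(123)). The squarefree part of 1107 is 123 and the squarefree part of 123 is also 123, so sqrt(1107) and sqrt(123) are both rational multiples of sqrt(123). Hence Q(sqrt(1107)) = Q(sqrt(123)) = Q(sqrt(123)), and the splitting field collapses to a single degree-2 extension with Galois group Z/2Z.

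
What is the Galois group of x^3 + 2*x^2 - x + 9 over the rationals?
Gal(K/Q) = S_3 (symmetric group of order 6)

Compute the discriminant of x^3 + (2)*x^2 + (-1)*x + (9): Δ = -2791. Since Δ is not a rational square, the Galois group is not contained in A_3; it must be the full S_3 (irreducibility of the cubic rules out anything smaller).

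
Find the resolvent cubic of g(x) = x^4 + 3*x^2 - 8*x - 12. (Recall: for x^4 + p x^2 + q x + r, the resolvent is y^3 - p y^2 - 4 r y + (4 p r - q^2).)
h(y) = y^3 - 3*y^2 + 48*y - 208

Identify coefficients: p = 3, q = -8, r = -12.
Plug into h(y) = y^3 - p y^2 - 4 r y + (4 p r - q^2):
  h(y) = y^3 - (3) y^2 - 4*(-12) y + (4*(3)*(-12) - (-8)^2)
       = y^3 + (-3) y^2 + (48) y + (-208).
Simplifying: h(y) = y^3 - 3*y^2 + 48*y - 208.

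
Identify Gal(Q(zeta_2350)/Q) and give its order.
|Gal(Q(zeta_2350)/Q)| = phi(2350) = 920; group ≅ (Z/2350Z)^* ≅ Z/20Z × Z/46Z

The n-th cyclotomic polynomial Φ_2350(x) is the minimal polynomial of zeta_2350 over Q and has degree phi(2350) = 920. So Q(zeta_2350) is a degree-920 Galois extension with Galois group (Z/2350Z)^*. By CRT, (Z/2350Z)^* ≅ (Z/2Z)^* × (Z/25Z)^* × (Z/47Z)^*. Each prime-power unit group is (Z/2Z)^* ≅ trivial group (order 1); (Z/25Z)^* ≅ Z/20Z; (Z/47Z)^* ≅ Z/46Z. Hence Gal(Q(zeta_2350)/Q) ≅ Z/20Z × Z/46Z.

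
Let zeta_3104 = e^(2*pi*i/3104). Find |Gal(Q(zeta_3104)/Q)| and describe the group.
|Gal(Q(zeta_3104)/Q)| = phi(3104) = 1536; group ≅ (Z/3104Z)^* ≅ Z/2Z × Z/8Z × Z/96Z

The n-th cyclotomic polynomial Φ_3104(x) is the minimal polynomial of zeta_3104 over Q and has degree phi(3104) = 1536. So Q(zeta_3104) is a degree-1536 Galois extension with Galois group (Z/3104Z)^*. By CRT, (Z/3104Z)^* ≅ (Z/32Z)^* × (Z/97Z)^*. Each prime-power unit group is (Z/32Z)^* ≅ Z/2Z × Z/8Z; (Z/97Z)^* ≅ Z/96Z. Hence Gal(Q(zeta_3104)/Q) ≅ Z/2Z × Z/8Z × Z/96Z.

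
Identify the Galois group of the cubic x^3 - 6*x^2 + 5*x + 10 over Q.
Gal(K/Q) = S_3 (symmetric group of order 6)

Compute the discriminant of x^3 + (-6)*x^2 + (5)*x + (10): Δ = 940. Since Δ is not a rational square, the Galois group is not contained in A_3; it must be the full S_3 (irreducibility of the cubic rules out anything smaller).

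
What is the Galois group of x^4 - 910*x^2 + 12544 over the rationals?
Gal(K/Q) = Z/2Z (cyclic of order 2)

f factors as (x^2 - 896)(x^2 - 14), so the splitting field is K = Q(sqrt(896), sqrt(14)). The squarefree part of 896 is 14 and the squarefree part of 14 is also 14, so sqrt(896) and sqrt(14) are both rational multiples of sqrt(14). Hence Q(sqrt(896)) = Q(sqrt(14)) = Q(sqrt(14)), and the splitting field collapses to a single degree-2 extension with Galois group Z/2Z.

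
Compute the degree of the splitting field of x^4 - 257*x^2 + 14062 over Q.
[K:Q] = 4

f factors as (x^2 - 178)(x^2 - 79); the splitting field is K = Q(sqrt(178), sqrt(79)). Since 178, 79, and 14062 are all non-squares in Q, the three subfields Q(sqrt(178)), Q(sqrt(79)), Q(sqrt(14062)) are distinct degree-2 extensions, so [K:Q] = 4 (Klein four Galois group).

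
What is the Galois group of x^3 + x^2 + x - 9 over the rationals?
Gal(K/Q) = S_3 (symmetric group of order 6)

Compute the discriminant of x^3 + (1)*x^2 + (1)*x + (-9): Δ = -2316. Since Δ is not a rational square, the Galois group is not contained in A_3; it must be the full S_3 (irreducibility of the cubic rules out anything smaller).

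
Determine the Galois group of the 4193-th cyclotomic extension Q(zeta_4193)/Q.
|Gal(Q(zeta_4193)/Q)| = phi(4193) = 3588; group ≅ (Z/4193Z)^* ≅ Z/6Z × Z/598Z

The n-th cyclotomic polynomial Φ_4193(x) is the minimal polynomial of zeta_4193 over Q and has degree phi(4193) = 3588. So Q(zeta_4193) is a degree-3588 Galois extension with Galois group (Z/4193Z)^*. By CRT, (Z/4193Z)^* ≅ (Z/7Z)^* × (Z/599Z)^*. Each prime-power unit group is (Z/7Z)^* ≅ Z/6Z; (Z/599Z)^* ≅ Z/598Z. Hence Gal(Q(zeta_4193)/Q) ≅ Z/6Z × Z/598Z.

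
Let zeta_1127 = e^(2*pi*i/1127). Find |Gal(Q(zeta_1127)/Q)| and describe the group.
|Gal(Q(zeta_1127)/Q)| = phi(1127) = 924; group ≅ (Z/1127Z)^* ≅ Z/22Z × Z/42Z

The n-th cyclotomic polynomial Φ_1127(x) is the minimal polynomial of zeta_1127 over Q and has degree phi(1127) = 924. So Q(zeta_1127) is a degree-924 Galois extension with Galois group (Z/1127Z)^*. By CRT, (Z/1127Z)^* ≅ (Z/49Z)^* × (Z/23Z)^*. Each prime-power unit group is (Z/49Z)^* ≅ Z/42Z; (Z/23Z)^* ≅ Z/22Z. Hence Gal(Q(zeta_1127)/Q) ≅ Z/22Z × Z/42Z.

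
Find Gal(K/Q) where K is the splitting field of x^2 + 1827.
Gal(K/Q) = Z/2Z (cyclic of order 2)

x^2 + 1827 is irreducible over Q since -1827 is not a rational square. The splitting field Q(sqrt(-1827)) has degree 2 over Q, and its unique nontrivial automorphism is sqrt(-1827) ↦ -sqrt(-1827). Hence Gal(Q(sqrt(-1827))/Q) = Z/2Z.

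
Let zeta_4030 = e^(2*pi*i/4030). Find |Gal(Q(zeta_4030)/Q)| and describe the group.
|Gal(Q(zeta_4030)/Q)| = phi(4030) = 1440; group ≅ (Z/4030Z)^* ≅ Z/4Z × Z/12Z × Z/30Z

The n-th cyclotomic polynomial Φ_4030(x) is the minimal polynomial of zeta_4030 over Q and has degree phi(4030) = 1440. So Q(zeta_4030) is a degree-1440 Galois extension with Galois group (Z/4030Z)^*. By CRT, (Z/4030Z)^* ≅ (Z/2Z)^* × (Z/5Z)^* × (Z/13Z)^* × (Z/31Z)^*. Each prime-power unit group is (Z/2Z)^* ≅ trivial group (order 1); (Z/5Z)^* ≅ Z/4Z; (Z/13Z)^* ≅ Z/12Z; (Z/31Z)^* ≅ Z/30Z. Hence Gal(Q(zeta_4030)/Q) ≅ Z/4Z × Z/12Z × Z/30Z.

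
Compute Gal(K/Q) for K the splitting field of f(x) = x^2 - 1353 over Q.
Gal(K/Q) = Z/2Z (cyclic of order 2)

x^2 - 1353 is irreducible over Q since 1353 is not a rational square. The splitting field Q(sqrt(1353)) has degree 2 over Q, and its unique nontrivial automorphism is sqrt(1353) ↦ -sqrt(1353). Hence Gal(Q(sqrt(1353))/Q) = Z/2Z.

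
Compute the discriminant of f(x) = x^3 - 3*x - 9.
Δ = -2079

For a depressed cubic x^3 + p x + q the discriminant is Δ = -4 p^3 - 27 q^2 = -4*(-3)^3 - 27*(-9)^2 = 108 - 2187 = -2079.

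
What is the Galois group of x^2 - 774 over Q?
Gal(K/Q) = Z/2Z (cyclic of order 2)

x^2 - 774 is irreducible over Q since 774 is not a rational square. The splitting field Q(sqrt(774)) has degree 2 over Q, and its unique nontrivial automorphism is sqrt(774) ↦ -sqrt(774). Hence Gal(Q(sqrt(774))/Q) = Z/2Z.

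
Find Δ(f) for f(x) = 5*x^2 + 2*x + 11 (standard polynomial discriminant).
Δ = -216

For a quadratic a x^2 + b x + c the discriminant is Δ = b^2 - 4ac = (2)^2 - 4*(5)*(11) = 4 - (220) = -216.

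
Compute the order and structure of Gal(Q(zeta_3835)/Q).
|Gal(Q(zeta_3835)/Q)| = phi(3835) = 2784; group ≅ (Z/3835Z)^* ≅ Z/4Z × Z/12Z × Z/58Z

The n-th cyclotomic polynomial Φ_3835(x) is the minimal polynomial of zeta_3835 over Q and has degree phi(3835) = 2784. So Q(zeta_3835) is a degree-2784 Galois extension with Galois group (Z/3835Z)^*. By CRT, (Z/3835Z)^* ≅ (Z/5Z)^* × (Z/13Z)^* × (Z/59Z)^*. Each prime-power unit group is (Z/5Z)^* ≅ Z/4Z; (Z/13Z)^* ≅ Z/12Z; (Z/59Z)^* ≅ Z/58Z. Hence Gal(Q(zeta_3835)/Q) ≅ Z/4Z × Z/12Z × Z/58Z.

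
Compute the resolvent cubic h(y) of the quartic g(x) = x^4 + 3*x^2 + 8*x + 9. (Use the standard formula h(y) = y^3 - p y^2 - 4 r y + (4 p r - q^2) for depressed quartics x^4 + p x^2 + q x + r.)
h(y) = y^3 - 3*y^2 - 36*y + 44

Identify coefficients: p = 3, q = 8, r = 9.
Plug into h(y) = y^3 - p y^2 - 4 r y + (4 p r - q^2):
  h(y) = y^3 - (3) y^2 - 4*(9) y + (4*(3)*(9) - (8)^2)
       = y^3 + (-3) y^2 + (-36) y + (44).
Simplifying: h(y) = y^3 - 3*y^2 - 36*y + 44.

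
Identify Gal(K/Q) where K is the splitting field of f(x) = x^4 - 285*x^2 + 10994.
Gal(K/Q) = V_4 (Klein four-group, Z/2Z × Z/2Z)

f factors as (x^2 - 239)(x^2 - 46), so the splitting field is K = Q(sqrt(239), sqrt(46)). The elements 239, 46, 10994 are all non-squares in Q, so sqrt(239) and sqrt(46) generate independent quadratic extensions. Thus [K:Q] = 4 and Gal(K/Q) is generated by the two order-2 automorphisms sqrt(239) ↦ -sqrt(239) and sqrt(46) ↦ -sqrt(46), giving V_4.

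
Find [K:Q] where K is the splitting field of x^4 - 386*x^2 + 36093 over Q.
[K:Q] = 4

f factors as (x^2 - 227)(x^2 - 159); the splitting field is K = Q(sqrt(227), sqrt(159)). Since 227, 159, and 36093 are all non-squares in Q, the three subfields Q(sqrt(227)), Q(sqrt(159)), Q(sqrt(36093)) are distinct degree-2 extensions, so [K:Q] = 4 (Klein four Galois group).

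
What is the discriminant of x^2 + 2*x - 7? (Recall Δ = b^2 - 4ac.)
Δ = 32

For a quadratic a x^2 + b x + c the discriminant is Δ = b^2 - 4ac = (2)^2 - 4*(1)*(-7) = 4 - (-28) = 32.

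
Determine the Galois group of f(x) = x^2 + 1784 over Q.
Gal(K/Q) = Z/2Z (cyclic of order 2)

x^2 + 1784 is irreducible over Q since -1784 is not a rational square. The splitting field Q(sqrt(-1784)) has degree 2 over Q, and its unique nontrivial automorphism is sqrt(-1784) ↦ -sqrt(-1784). Hence Gal(Q(sqrt(-1784))/Q) = Z/2Z.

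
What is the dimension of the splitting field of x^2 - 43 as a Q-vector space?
[K:Q] = 2

The polynomial x^2 - 43 is irreducible over Q since 43 is not a perfect square. Its splitting field is Q(sqrt(43)), which has degree 2 over Q.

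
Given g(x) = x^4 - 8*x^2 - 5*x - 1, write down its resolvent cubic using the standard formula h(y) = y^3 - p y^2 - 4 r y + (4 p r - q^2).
h(y) = y^3 + 8*y^2 + 4*y + 7

Identify coefficients: p = -8, q = -5, r = -1.
Plug into h(y) = y^3 - p y^2 - 4 r y + (4 p r - q^2):
  h(y) = y^3 - (-8) y^2 - 4*(-1) y + (4*(-8)*(-1) - (-5)^2)
       = y^3 + (8) y^2 + (4) y + (7).
Simplifying: h(y) = y^3 + 8*y^2 + 4*y + 7.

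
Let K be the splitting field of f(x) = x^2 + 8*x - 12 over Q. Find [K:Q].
[K:Q] = 2

The discriminant of x^2 + (8)*x + (-12) is b^2 - 4c = 64 - (-48) = 112. Since 112 is not a perfect square in Q, the polynomial is irreducible over Q. Its two roots generate a degree-2 extension, so [K:Q] = 2.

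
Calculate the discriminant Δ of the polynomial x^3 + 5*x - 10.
Δ = -3200

For a depressed cubic x^3 + p x + q the discriminant is Δ = -4 p^3 - 27 q^2 = -4*(5)^3 - 27*(-10)^2 = -500 - 2700 = -3200.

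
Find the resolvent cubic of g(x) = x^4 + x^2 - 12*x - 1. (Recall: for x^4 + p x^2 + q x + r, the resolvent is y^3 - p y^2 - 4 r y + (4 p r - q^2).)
h(y) = y^3 - y^2 + 4*y - 148

Identify coefficients: p = 1, q = -12, r = -1.
Plug into h(y) = y^3 - p y^2 - 4 r y + (4 p r - q^2):
  h(y) = y^3 - (1) y^2 - 4*(-1) y + (4*(1)*(-1) - (-12)^2)
       = y^3 + (-1) y^2 + (4) y + (-148).
Simplifying: h(y) = y^3 - y^2 + 4*y - 148.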